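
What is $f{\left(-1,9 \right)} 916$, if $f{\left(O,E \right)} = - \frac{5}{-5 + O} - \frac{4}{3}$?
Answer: $-458$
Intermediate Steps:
$f{\left(O,E \right)} = - \frac{4}{3} - \frac{5}{-5 + O}$ ($f{\left(O,E \right)} = - \frac{5}{-5 + O} - \frac{4}{3} = - \frac{4}{3} - \frac{5}{-5 + O}$)
$f{\left(-1,9 \right)} 916 = \frac{5 - -4}{3 \left(-5 - 1\right)} 916 = \frac{5 + 4}{3 \left(-6\right)} 916 = \frac{1}{3} \left(- \frac{1}{6}\right) 9 \cdot 916 = \left(- \frac{1}{2}\right) 916 = -458$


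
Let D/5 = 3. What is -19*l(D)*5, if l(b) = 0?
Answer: 0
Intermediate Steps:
D = 15 (D = 5*3 = 15)
-19*l(D)*5 = -19*0*5 = 0*5 = 0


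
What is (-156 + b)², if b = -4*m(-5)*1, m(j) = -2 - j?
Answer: 28224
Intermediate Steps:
b = -12 (b = -4*(-2 - 1*(-5))*1 = -4*(-2 + 5)*1 = -4*3*1 = -12*1 = -12)
(-156 + b)² = (-156 - 12)² = (-168)² = 28224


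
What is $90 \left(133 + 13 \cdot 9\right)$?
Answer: $22500$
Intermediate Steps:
$90 \left(133 + 13 \cdot 9\right) = 90 \left(133 + 117\right) = 90 \cdot 250 = 22500$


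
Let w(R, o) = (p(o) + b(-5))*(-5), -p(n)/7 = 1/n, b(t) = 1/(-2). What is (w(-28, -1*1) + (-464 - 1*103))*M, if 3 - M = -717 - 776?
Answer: -896852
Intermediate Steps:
b(t) = -1/2
p(n) = -7/n
M = 1496 (M = 3 - (-717 - 776) = 3 - 1*(-1493) = 3 + 1493 = 1496)
w(R, o) = 5/2 + 35/o (w(R, o) = (-7/o - 1/2)*(-5) = (-1/2 - 7/o)*(-5) = 5/2 + 35/o)
(w(-28, -1*1) + (-464 - 1*103))*M = ((5/2 + 35/((-1*1))) + (-464 - 1*103))*1496 = ((5/2 + 35/(-1)) + (-464 - 103))*1496 = ((5/2 + 35*(-1)) - 567)*1496 = ((5/2 - 35) - 567)*1496 = (-65/2 - 567)*1496 = -1199/2*1496 = -896852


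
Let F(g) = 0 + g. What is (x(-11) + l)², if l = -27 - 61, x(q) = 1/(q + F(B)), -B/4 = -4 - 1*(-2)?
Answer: 70225/9 ≈ 7802.8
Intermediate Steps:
B = 8 (B = -4*(-4 - 1*(-2)) = -4*(-4 + 2) = -4*(-2) = 8)
F(g) = g
x(q) = 1/(8 + q) (x(q) = 1/(q + 8) = 1/(8 + q))
l = -88
(x(-11) + l)² = (1/(8 - 11) - 88)² = (1/(-3) - 88)² = (-⅓ - 88)² = (-265/3)² = 70225/9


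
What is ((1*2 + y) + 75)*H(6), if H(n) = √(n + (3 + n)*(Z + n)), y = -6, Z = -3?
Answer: 71*√33 ≈ 407.86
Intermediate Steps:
H(n) = √(n + (-3 + n)*(3 + n)) (H(n) = √(n + (3 + n)*(-3 + n)) = √(n + (-3 + n)*(3 + n)))
((1*2 + y) + 75)*H(6) = ((1*2 - 6) + 75)*√(-9 + 6 + 6²) = ((2 - 6) + 75)*√(-9 + 6 + 36) = (-4 + 75)*√33 = 71*√33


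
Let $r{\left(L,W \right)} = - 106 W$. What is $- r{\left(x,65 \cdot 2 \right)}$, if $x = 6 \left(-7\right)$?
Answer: $13780$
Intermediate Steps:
$x = -42$
$- r{\left(x,65 \cdot 2 \right)} = - \left(-106\right) 65 \cdot 2 = - \left(-106\right) 130 = \left(-1\right) \left(-13780\right) = 13780$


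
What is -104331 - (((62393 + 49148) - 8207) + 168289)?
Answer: -375954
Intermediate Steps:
-104331 - (((62393 + 49148) - 8207) + 168289) = -104331 - ((111541 - 8207) + 168289) = -104331 - (103334 + 168289) = -104331 - 1*271623 = -104331 - 271623 = -375954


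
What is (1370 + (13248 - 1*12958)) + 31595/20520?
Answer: 6818959/4104 ≈ 1661.5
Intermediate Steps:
(1370 + (13248 - 1*12958)) + 31595/20520 = (1370 + (13248 - 12958)) + 31595*(1/20520) = (1370 + 290) + 6319/4104 = 1660 + 6319/4104 = 6818959/4104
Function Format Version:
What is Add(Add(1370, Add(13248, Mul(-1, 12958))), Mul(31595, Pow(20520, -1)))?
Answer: Rational(6818959, 4104) ≈ 1661.5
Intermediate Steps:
Add(Add(1370, Add(13248, Mul(-1, 12958))), Mul(31595, Pow(20520, -1))) = Add(Add(1370, Add(13248, -12958)), Mul(31595, Rational(1, 20520))) = Add(Add(1370, 290), Rational(6319, 4104)) = Add(1660, Rational(6319, 4104)) = Rational(6818959, 4104)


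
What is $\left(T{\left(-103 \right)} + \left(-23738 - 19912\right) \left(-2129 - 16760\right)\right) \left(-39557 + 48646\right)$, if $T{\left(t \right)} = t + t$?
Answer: $7493922709316$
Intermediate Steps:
$T{\left(t \right)} = 2 t$
$\left(T{\left(-103 \right)} + \left(-23738 - 19912\right) \left(-2129 - 16760\right)\right) \left(-39557 + 48646\right) = \left(2 \left(-103\right) + \left(-23738 - 19912\right) \left(-2129 - 16760\right)\right) \left(-39557 + 48646\right) = \left(-206 - -824504850\right) 9089 = \left(-206 + 824504850\right) 9089 = 824504644 \cdot 9089 = 7493922709316$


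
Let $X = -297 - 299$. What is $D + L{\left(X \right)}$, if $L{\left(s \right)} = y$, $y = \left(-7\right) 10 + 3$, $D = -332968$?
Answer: $-333035$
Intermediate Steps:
$X = -596$ ($X = -297 - 299 = -596$)
$y = -67$ ($y = -70 + 3 = -67$)
$L{\left(s \right)} = -67$
$D + L{\left(X \right)} = -332968 - 67 = -333035$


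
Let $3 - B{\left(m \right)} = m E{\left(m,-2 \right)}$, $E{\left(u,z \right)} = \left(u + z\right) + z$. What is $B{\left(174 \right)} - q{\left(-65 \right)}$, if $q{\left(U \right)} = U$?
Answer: $-29512$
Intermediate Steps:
$E{\left(u,z \right)} = u + 2 z$
$B{\left(m \right)} = 3 - m \left(-4 + m\right)$ ($B{\left(m \right)} = 3 - m \left(m + 2 \left(-2\right)\right) = 3 - m \left(m - 4\right) = 3 - m \left(-4 + m\right)$)
$B{\left(174 \right)} - q{\left(-65 \right)} = \left(3 - 174 \left(-4 + 174\right)\right) - -65 = \left(3 - 174 \cdot 170\right) + 65 = \left(3 - 29580\right) + 65 = -29577 + 65 = -29512$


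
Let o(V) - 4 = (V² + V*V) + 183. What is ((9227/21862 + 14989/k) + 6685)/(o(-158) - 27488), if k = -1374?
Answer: 50122903040/169919651319 ≈ 0.29498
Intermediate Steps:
o(V) = 187 + 2*V² (o(V) = 4 + ((V² + V*V) + 183) = 4 + ((V² + V²) + 183) = 4 + (2*V² + 183) = 4 + (183 + 2*V²) = 187 + 2*V²)
((9227/21862 + 14989/k) + 6685)/(o(-158) - 27488) = ((9227/21862 + 14989/(-1374)) + 6685)/((187 + 2*(-158)²) - 27488) = ((9227*(1/21862) + 14989*(-1/1374)) + 6685)/((187 + 2*24964) - 27488) = ((9227/21862 - 14989/1374) + 6685)/((187 + 49928) - 27488) = (-78752905/7509597 + 6685)/(50115 - 27488) = (50122903040/7509597)/22627 = (50122903040/7509597)*(1/22627) = 50122903040/169919651319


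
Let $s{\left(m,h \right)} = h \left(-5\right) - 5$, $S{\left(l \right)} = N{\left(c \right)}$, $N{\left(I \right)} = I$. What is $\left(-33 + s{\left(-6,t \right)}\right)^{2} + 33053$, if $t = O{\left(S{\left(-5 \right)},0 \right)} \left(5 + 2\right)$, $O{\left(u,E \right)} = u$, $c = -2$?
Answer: $34077$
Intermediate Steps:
$S{\left(l \right)} = -2$
$t = -14$ ($t = - 2 \left(5 + 2\right) = \left(-2\right) 7 = -14$)
$s{\left(m,h \right)} = -5 - 5 h$ ($s{\left(m,h \right)} = - 5 h - 5 = -5 - 5 h$)
$\left(-33 + s{\left(-6,t \right)}\right)^{2} + 33053 = \left(-33 - -65\right)^{2} + 33053 = \left(-33 + \left(-5 + 70\right)\right)^{2} + 33053 = \left(-33 + 65\right)^{2} + 33053 = 32^{2} + 33053 = 1024 + 33053 = 34077$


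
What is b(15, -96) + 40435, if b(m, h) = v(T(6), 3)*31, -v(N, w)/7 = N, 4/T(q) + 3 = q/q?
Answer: 40869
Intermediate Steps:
T(q) = -2 (T(q) = 4/(-3 + q/q) = 4/(-3 + 1) = 4/(-2) = 4*(-½) = -2)
v(N, w) = -7*N
b(m, h) = 434 (b(m, h) = -7*(-2)*31 = 14*31 = 434)
b(15, -96) + 40435 = 434 + 40435 = 40869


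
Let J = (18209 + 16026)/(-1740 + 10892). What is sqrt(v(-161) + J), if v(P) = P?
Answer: I*sqrt(205810891)/1144 ≈ 12.54*I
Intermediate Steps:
J = 34235/9152 ≈ 3.7407
sqrt(v(-161) + J) = sqrt(-161 + 34235/9152) = sqrt(-1439237/9152) = I*sqrt(205810891)/1144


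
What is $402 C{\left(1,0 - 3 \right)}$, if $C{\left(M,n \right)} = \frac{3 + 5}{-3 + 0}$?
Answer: $-1072$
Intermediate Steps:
$C{\left(M,n \right)} = - \frac{8}{3}$ ($C{\left(M,n \right)} = \frac{8}{-3} = 8 \left(- \frac{1}{3}\right) = - \frac{8}{3}$)
$402 C{\left(1,0 - 3 \right)} = 402 \left(- \frac{8}{3}\right) = -1072$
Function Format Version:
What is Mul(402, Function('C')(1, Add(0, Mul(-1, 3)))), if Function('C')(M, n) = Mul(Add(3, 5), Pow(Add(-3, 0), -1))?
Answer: -1072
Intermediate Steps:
Function('C')(M, n) = Rational(-8, 3) (Function('C')(M, n) = Mul(8, Pow(-3, -1)) = Mul(8, Rational(-1, 3)) = Rational(-8, 3))
Mul(402, Function('C')(1, Add(0, Mul(-1, 3)))) = Mul(402, Rational(-8, 3)) = -1072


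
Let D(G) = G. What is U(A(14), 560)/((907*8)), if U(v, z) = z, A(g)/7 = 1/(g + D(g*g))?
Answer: 70/907 ≈ 0.077178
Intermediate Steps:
A(g) = 7/(g + g²) (A(g) = 7/(g + g*g) = 7/(g + g²))
U(A(14), 560)/((907*8)) = 560/((907*8)) = 560/7256 = 560*(1/7256) = 70/907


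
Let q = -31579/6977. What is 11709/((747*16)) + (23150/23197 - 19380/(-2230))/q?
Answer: -251842170003867/216936752129072 ≈ -1.1609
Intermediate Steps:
q = -31579/6977 (q = -31579*1/6977 = -31579/6977 ≈ -4.5262)
11709/((747*16)) + (23150/23197 - 19380/(-2230))/q = 11709/((747*16)) + (23150/23197 - 19380/(-2230))/(-31579/6977) = 11709/11952 + (23150*(1/23197) - 19380*(-1/2230))*(-6977/31579) = 11709*(1/11952) + (23150/23197 + 1938/223)*(-6977/31579) = 1301/1328 + (50118236/5172931)*(-6977/31579) = 1301/1328 - 349674932572/163355988049 = -251842170003867/216936752129072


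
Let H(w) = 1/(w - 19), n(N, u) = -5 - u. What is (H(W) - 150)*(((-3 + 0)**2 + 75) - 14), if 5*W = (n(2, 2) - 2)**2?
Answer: -10525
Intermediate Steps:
W = 81/5 (W = ((-5 - 1*2) - 2)**2/5 = ((-5 - 2) - 2)**2/5 = (-7 - 2)**2/5 = (1/5)*(-9)**2 = (1/5)*81 = 81/5 ≈ 16.200)
H(w) = 1/(-19 + w)
(H(W) - 150)*(((-3 + 0)**2 + 75) - 14) = (1/(-19 + 81/5) - 150)*(((-3 + 0)**2 + 75) - 14) = (1/(-14/5) - 150)*(((-3)**2 + 75) - 14) = (-5/14 - 150)*((9 + 75) - 14) = -2105*(84 - 14)/14 = -2105/14*70 = -10525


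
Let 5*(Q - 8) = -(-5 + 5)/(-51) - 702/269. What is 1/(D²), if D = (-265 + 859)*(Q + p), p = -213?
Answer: 1809025/26960864324779044 ≈ 6.7098e-11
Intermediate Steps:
Q = 10058/1345 (Q = 8 + (-(-5 + 5)/(-51) - 702/269)/5 = 8 + (-1*0*(-1/51) - 702*1/269)/5 = 8 + (0*(-1/51) - 702/269)/5 = 8 + (0 - 702/269)/5 = 8 + (⅕)*(-702/269) = 8 - 702/1345 = 10058/1345 ≈ 7.4781)
D = -164197638/1345 (D = (-265 + 859)*(10058/1345 - 213) = 594*(-276427/1345) = -164197638/1345 ≈ -1.2208e+5)
1/(D²) = 1/((-164197638/1345)²) = 1/(26960864324779044/1809025) = 1809025/26960864324779044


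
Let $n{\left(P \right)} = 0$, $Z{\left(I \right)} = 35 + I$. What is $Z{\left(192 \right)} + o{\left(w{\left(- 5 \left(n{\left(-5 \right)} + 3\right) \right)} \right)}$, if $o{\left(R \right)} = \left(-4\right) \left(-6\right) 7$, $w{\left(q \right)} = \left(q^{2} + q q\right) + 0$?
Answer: $395$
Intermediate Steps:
$w{\left(q \right)} = 2 q^{2}$ ($w{\left(q \right)} = \left(q^{2} + q^{2}\right) + 0 = 2 q^{2} + 0 = 2 q^{2}$)
$o{\left(R \right)} = 168$ ($o{\left(R \right)} = 24 \cdot 7 = 168$)
$Z{\left(192 \right)} + o{\left(w{\left(- 5 \left(n{\left(-5 \right)} + 3\right) \right)} \right)} = \left(35 + 192\right) + 168 = 227 + 168 = 395$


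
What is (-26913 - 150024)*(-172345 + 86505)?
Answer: 15188272080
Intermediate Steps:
(-26913 - 150024)*(-172345 + 86505) = -176937*(-85840) = 15188272080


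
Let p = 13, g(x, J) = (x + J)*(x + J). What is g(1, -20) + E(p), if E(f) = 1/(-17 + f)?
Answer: 1443/4 ≈ 360.75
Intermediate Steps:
g(x, J) = (J + x)² (g(x, J) = (J + x)*(J + x) = (J + x)²)
g(1, -20) + E(p) = (-20 + 1)² + 1/(-17 + 13) = (-19)² + 1/(-4) = 361 - ¼ = 1443/4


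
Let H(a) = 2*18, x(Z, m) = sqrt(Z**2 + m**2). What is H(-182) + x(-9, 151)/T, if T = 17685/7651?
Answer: 36 + 7651*sqrt(22882)/17685 ≈ 101.44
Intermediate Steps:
T = 17685/7651 (T = 17685*(1/7651) = 17685/7651 ≈ 2.3115)
H(a) = 36
H(-182) + x(-9, 151)/T = 36 + sqrt((-9)**2 + 151**2)/(17685/7651) = 36 + sqrt(81 + 22801)*(7651/17685) = 36 + sqrt(22882)*(7651/17685) = 36 + 7651*sqrt(22882)/17685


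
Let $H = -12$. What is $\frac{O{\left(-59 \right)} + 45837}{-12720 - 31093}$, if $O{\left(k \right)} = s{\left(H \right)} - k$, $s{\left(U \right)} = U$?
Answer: $- \frac{45884}{43813} \approx -1.0473$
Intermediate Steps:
$O{\left(k \right)} = -12 - k$
$\frac{O{\left(-59 \right)} + 45837}{-12720 - 31093} = \frac{\left(-12 - -59\right) + 45837}{-12720 - 31093} = \frac{\left(-12 + 59\right) + 45837}{-43813} = \left(47 + 45837\right) \left(- \frac{1}{43813}\right) = 45884 \left(- \frac{1}{43813}\right) = - \frac{45884}{43813}$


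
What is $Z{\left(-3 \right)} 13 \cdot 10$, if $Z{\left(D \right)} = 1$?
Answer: $130$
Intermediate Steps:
$Z{\left(-3 \right)} 13 \cdot 10 = 1 \cdot 13 \cdot 10 = 13 \cdot 10 = 130$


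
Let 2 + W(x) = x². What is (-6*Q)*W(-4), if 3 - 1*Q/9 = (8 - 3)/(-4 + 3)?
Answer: -6048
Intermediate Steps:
W(x) = -2 + x²
Q = 72 (Q = 27 - 9*(8 - 3)/(-4 + 3) = 27 - 45/(-1) = 27 - 45*(-1) = 27 - 9*(-5) = 27 + 45 = 72)
(-6*Q)*W(-4) = (-6*72)*(-2 + (-4)²) = -432*(-2 + 16) = -432*14 = -6048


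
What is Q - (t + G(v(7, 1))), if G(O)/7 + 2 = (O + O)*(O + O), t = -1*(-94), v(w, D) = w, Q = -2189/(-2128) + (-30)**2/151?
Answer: -464322517/321328 ≈ -1445.0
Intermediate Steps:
Q = 2245739/321328 (Q = -2189*(-1/2128) + 900*(1/151) = 2189/2128 + 900/151 = 2245739/321328 ≈ 6.9889)
t = 94
G(O) = -14 + 28*O**2 (G(O) = -14 + 7*((O + O)*(O + O)) = -14 + 7*((2*O)*(2*O)) = -14 + 7*(4*O**2) = -14 + 28*O**2)
Q - (t + G(v(7, 1))) = 2245739/321328 - (94 + (-14 + 28*7**2)) = 2245739/321328 - (94 + (-14 + 28*49)) = 2245739/321328 - (94 + (-14 + 1372)) = 2245739/321328 - (94 + 1358) = 2245739/321328 - 1*1452 = 2245739/321328 - 1452 = -464322517/321328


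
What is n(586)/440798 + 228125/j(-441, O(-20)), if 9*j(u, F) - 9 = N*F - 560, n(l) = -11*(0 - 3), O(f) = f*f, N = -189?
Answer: -905010880767/33567208498 ≈ -26.961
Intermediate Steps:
O(f) = f**2
n(l) = 33 (n(l) = -11*(-3) = 33)
j(u, F) = -551/9 - 21*F (j(u, F) = 1 + (-189*F - 560)/9 = 1 + (-560 - 189*F)/9 = 1 + (-560/9 - 21*F) = -551/9 - 21*F)
n(586)/440798 + 228125/j(-441, O(-20)) = 33/440798 + 228125/(-551/9 - 21*(-20)**2) = 33*(1/440798) + 228125/(-551/9 - 21*400) = 33/440798 + 228125/(-551/9 - 8400) = 33/440798 + 228125/(-76151/9) = 33/440798 + 228125*(-9/76151) = 33/440798 - 2053125/76151 = -905010880767/33567208498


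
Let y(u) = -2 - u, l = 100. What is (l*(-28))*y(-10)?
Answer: -22400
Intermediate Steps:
(l*(-28))*y(-10) = (100*(-28))*(-2 - 1*(-10)) = -2800*(-2 + 10) = -2800*8 = -22400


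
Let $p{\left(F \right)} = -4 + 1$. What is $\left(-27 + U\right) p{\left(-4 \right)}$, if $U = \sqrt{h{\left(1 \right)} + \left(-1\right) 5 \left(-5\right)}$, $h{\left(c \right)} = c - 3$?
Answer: $81 - 3 \sqrt{23} \approx 66.613$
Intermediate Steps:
$h{\left(c \right)} = -3 + c$
$U = \sqrt{23}$ ($U = \sqrt{\left(-3 + 1\right) + \left(-1\right) 5 \left(-5\right)} = \sqrt{-2 - -25} = \sqrt{-2 + 25} = \sqrt{23} \approx 4.7958$)
$p{\left(F \right)} = -3$
$\left(-27 + U\right) p{\left(-4 \right)} = \left(-27 + \sqrt{23}\right) \left(-3\right) = 81 - 3 \sqrt{23}$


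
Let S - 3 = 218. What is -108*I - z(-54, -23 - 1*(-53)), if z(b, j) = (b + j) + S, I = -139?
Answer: 14815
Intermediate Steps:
S = 221 (S = 3 + 218 = 221)
z(b, j) = 221 + b + j (z(b, j) = (b + j) + 221 = 221 + b + j)
-108*I - z(-54, -23 - 1*(-53)) = -108*(-139) - (221 - 54 + (-23 - 1*(-53))) = 15012 - (221 - 54 + (-23 + 53)) = 15012 - (221 - 54 + 30) = 15012 - 1*197 = 15012 - 197 = 14815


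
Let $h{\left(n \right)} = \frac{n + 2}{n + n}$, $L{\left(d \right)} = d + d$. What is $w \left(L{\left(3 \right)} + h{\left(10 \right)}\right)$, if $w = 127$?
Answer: $\frac{4191}{5} \approx 838.2$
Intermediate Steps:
$L{\left(d \right)} = 2 d$
$h{\left(n \right)} = \frac{2 + n}{2 n}$
$w \left(L{\left(3 \right)} + h{\left(10 \right)}\right) = 127 \left(2 \cdot 3 + \frac{2 + 10}{2 \cdot 10}\right) = 127 \left(6 + \frac{1}{2} \cdot \frac{1}{10} \cdot 12\right) = 127 \left(6 + \frac{3}{5}\right) = 127 \cdot \frac{33}{5} = \frac{4191}{5}$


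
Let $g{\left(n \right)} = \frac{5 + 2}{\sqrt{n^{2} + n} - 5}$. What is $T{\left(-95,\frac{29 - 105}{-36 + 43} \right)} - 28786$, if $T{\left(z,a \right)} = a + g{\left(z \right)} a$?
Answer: $- \frac{359010950}{12467} - \frac{76 \sqrt{8930}}{8905} \approx -28798.0$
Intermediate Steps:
$g{\left(n \right)} = \frac{7}{-5 + \sqrt{n + n^{2}}}$ ($g{\left(n \right)} = \frac{7}{\sqrt{n + n^{2}} - 5} = \frac{7}{-5 + \sqrt{n + n^{2}}}$)
$T{\left(z,a \right)} = a + \frac{7 a}{-5 + \sqrt{z \left(1 + z\right)}}$ ($T{\left(z,a \right)} = a + \frac{7}{-5 + \sqrt{z \left(1 + z\right)}} a = a + \frac{7 a}{-5 + \sqrt{z \left(1 + z\right)}}$)
$T{\left(-95,\frac{29 - 105}{-36 + 43} \right)} - 28786 = \frac{\frac{29 - 105}{-36 + 43} \left(2 + \sqrt{- 95 \left(1 - 95\right)}\right)}{-5 + \sqrt{- 95 \left(1 - 95\right)}} - 28786 = \frac{- \frac{76}{7} \left(2 + \sqrt{\left(-95\right) \left(-94\right)}\right)}{-5 + \sqrt{\left(-95\right) \left(-94\right)}} - 28786 = \frac{\left(-76\right) \frac{1}{7} \left(2 + \sqrt{8930}\right)}{-5 + \sqrt{8930}} - 28786 = - \frac{76 \left(2 + \sqrt{8930}\right)}{7 \left(-5 + \sqrt{8930}\right)} - 28786 = -28786 - \frac{76 \left(2 + \sqrt{8930}\right)}{7 \left(-5 + \sqrt{8930}\right)}$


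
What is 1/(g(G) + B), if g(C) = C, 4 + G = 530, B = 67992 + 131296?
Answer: 1/199814 ≈ 5.0047e-6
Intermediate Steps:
B = 199288
G = 526 (G = -4 + 530 = 526)
1/(g(G) + B) = 1/(526 + 199288) = 1/199814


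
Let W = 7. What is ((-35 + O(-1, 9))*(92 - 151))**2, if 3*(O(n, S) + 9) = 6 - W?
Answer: 61575409/9 ≈ 6.8417e+6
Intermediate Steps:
O(n, S) = -28/3 (O(n, S) = -9 + (6 - 1*7)/3 = -9 + (6 - 7)/3 = -9 + (1/3)*(-1) = -9 - 1/3 = -28/3)
((-35 + O(-1, 9))*(92 - 151))**2 = ((-35 - 28/3)*(92 - 151))**2 = (-133/3*(-59))**2 = (7847/3)**2 = 61575409/9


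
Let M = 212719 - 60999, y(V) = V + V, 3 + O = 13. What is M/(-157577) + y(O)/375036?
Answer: -14224327595/14774261943 ≈ -0.96278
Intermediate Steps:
O = 10 (O = -3 + 13 = 10)
y(V) = 2*V
M = 151720
M/(-157577) + y(O)/375036 = 151720/(-157577) + (2*10)/375036 = 151720*(-1/157577) + 20*(1/375036) = -151720/157577 + 5/93759 = -14224327595/14774261943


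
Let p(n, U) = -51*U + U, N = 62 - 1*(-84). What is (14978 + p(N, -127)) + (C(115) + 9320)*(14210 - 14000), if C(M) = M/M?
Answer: 1978738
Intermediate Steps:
C(M) = 1
N = 146 (N = 62 + 84 = 146)
p(n, U) = -50*U
(14978 + p(N, -127)) + (C(115) + 9320)*(14210 - 14000) = (14978 - 50*(-127)) + (1 + 9320)*(14210 - 14000) = (14978 + 6350) + 9321*210 = 21328 + 1957410 = 1978738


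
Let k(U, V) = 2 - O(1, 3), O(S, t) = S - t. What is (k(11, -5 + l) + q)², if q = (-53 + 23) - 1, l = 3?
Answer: 729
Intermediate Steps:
k(U, V) = 4 (k(U, V) = 2 - (1 - 1*3) = 2 - (1 - 3) = 2 - 1*(-2) = 2 + 2 = 4)
q = -31 (q = -30 - 1 = -31)
(k(11, -5 + l) + q)² = (4 - 31)² = (-27)² = 729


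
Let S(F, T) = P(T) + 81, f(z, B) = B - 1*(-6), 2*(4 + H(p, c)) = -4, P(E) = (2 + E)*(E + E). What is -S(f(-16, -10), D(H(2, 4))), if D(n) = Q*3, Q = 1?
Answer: -111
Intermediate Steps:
P(E) = 2*E*(2 + E) (P(E) = (2 + E)*(2*E) = 2*E*(2 + E))
H(p, c) = -6 (H(p, c) = -4 + (½)*(-4) = -4 - 2 = -6)
f(z, B) = 6 + B (f(z, B) = B + 6 = 6 + B)
D(n) = 3 (D(n) = 1*3 = 3)
S(F, T) = 81 + 2*T*(2 + T) (S(F, T) = 2*T*(2 + T) + 81 = 81 + 2*T*(2 + T))
-S(f(-16, -10), D(H(2, 4))) = -(81 + 2*3*(2 + 3)) = -(81 + 2*3*5) = -(81 + 30) = -1*111 = -111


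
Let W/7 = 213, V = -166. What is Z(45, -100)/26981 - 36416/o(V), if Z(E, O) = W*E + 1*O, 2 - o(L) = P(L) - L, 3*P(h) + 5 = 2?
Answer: 993460281/4397903 ≈ 225.89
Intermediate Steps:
P(h) = -1 (P(h) = -5/3 + (⅓)*2 = -5/3 + ⅔ = -1)
o(L) = 3 + L (o(L) = 2 - (-1 - L) = 2 + (1 + L) = 3 + L)
W = 1491 (W = 7*213 = 1491)
Z(E, O) = O + 1491*E (Z(E, O) = 1491*E + 1*O = 1491*E + O = O + 1491*E)
Z(45, -100)/26981 - 36416/o(V) = (-100 + 1491*45)/26981 - 36416/(3 - 166) = (-100 + 67095)*(1/26981) - 36416/(-163) = 66995*(1/26981) - 36416*(-1/163) = 66995/26981 + 36416/163 = 993460281/4397903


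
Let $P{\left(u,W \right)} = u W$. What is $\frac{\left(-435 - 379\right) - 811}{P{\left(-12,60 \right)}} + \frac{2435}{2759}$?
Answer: $\frac{1247315}{397296} \approx 3.1395$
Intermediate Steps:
$P{\left(u,W \right)} = W u$
$\frac{\left(-435 - 379\right) - 811}{P{\left(-12,60 \right)}} + \frac{2435}{2759} = \frac{\left(-435 - 379\right) - 811}{60 \left(-12\right)} + \frac{2435}{2759} = \frac{-814 - 811}{-720} + 2435 \cdot \frac{1}{2759} = \left(-1625\right) \left(- \frac{1}{720}\right) + \frac{2435}{2759} = \frac{325}{144} + \frac{2435}{2759} = \frac{1247315}{397296}$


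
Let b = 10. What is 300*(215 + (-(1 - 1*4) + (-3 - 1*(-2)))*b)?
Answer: 70500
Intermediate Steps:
300*(215 + (-(1 - 1*4) + (-3 - 1*(-2)))*b) = 300*(215 + (-(1 - 1*4) + (-3 - 1*(-2)))*10) = 300*(215 + (-(1 - 4) + (-3 + 2))*10) = 300*(215 + (-1*(-3) - 1)*10) = 300*(215 + (3 - 1)*10) = 300*(215 + 2*10) = 300*(215 + 20) = 300*235 = 70500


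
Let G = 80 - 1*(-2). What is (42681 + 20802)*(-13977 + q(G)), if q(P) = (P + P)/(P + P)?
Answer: -887238408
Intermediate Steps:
G = 82 (G = 80 + 2 = 82)
q(P) = 1 (q(P) = (2*P)/((2*P)) = (2*P)*(1/(2*P)) = 1)
(42681 + 20802)*(-13977 + q(G)) = (42681 + 20802)*(-13977 + 1) = 63483*(-13976) = -887238408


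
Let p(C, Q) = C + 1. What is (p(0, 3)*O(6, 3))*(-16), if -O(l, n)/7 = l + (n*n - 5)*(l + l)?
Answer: 6048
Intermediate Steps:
O(l, n) = -7*l - 14*l*(-5 + n²) (O(l, n) = -7*(l + (n*n - 5)*(l + l)) = -7*(l + (n² - 5)*(2*l)) = -7*(l + (-5 + n²)*(2*l)) = -7*(l + 2*l*(-5 + n²)) = -7*l - 14*l*(-5 + n²))
p(C, Q) = 1 + C
(p(0, 3)*O(6, 3))*(-16) = ((1 + 0)*(7*6*(9 - 2*3²)))*(-16) = (1*(7*6*(9 - 2*9)))*(-16) = (1*(7*6*(9 - 18)))*(-16) = (1*(7*6*(-9)))*(-16) = (1*(-378))*(-16) = -378*(-16) = 6048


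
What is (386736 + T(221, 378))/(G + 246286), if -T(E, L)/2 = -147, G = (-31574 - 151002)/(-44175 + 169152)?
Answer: 3454989165/2198564489 ≈ 1.5715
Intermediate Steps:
G = -182576/124977 ≈ -1.4609
T(E, L) = 294 (T(E, L) = -2*(-147) = 294)
(386736 + T(221, 378))/(G + 246286) = (386736 + 294)/(-182576/124977 + 246286) = 387030/(30779902846/124977) = 387030*(124977/30779902846) = 3454989165/2198564489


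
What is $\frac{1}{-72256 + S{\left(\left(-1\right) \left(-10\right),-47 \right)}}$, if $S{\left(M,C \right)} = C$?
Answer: $- \frac{1}{72303} \approx -1.3831 \cdot 10^{-5}$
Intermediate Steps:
$\frac{1}{-72256 + S{\left(\left(-1\right) \left(-10\right),-47 \right)}} = \frac{1}{-72256 - 47} = \frac{1}{-72303} = - \frac{1}{72303}$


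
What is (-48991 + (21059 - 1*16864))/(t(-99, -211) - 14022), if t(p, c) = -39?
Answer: 14932/4687 ≈ 3.1858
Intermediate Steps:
(-48991 + (21059 - 1*16864))/(t(-99, -211) - 14022) = (-48991 + (21059 - 1*16864))/(-39 - 14022) = (-48991 + (21059 - 16864))/(-14061) = (-48991 + 4195)*(-1/14061) = -44796*(-1/14061) = 14932/4687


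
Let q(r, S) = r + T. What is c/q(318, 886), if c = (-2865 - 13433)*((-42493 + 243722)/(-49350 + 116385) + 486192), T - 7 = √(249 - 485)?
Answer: -4932439122044590/202754061 + 151767357601372*I*√59/1013770305 ≈ -2.4327e+7 + 1.1499e+6*I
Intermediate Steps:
T = 7 + 2*I*√59 (T = 7 + √(249 - 485) = 7 + √(-236) = 7 + 2*I*√59 ≈ 7.0 + 15.362*I)
q(r, S) = 7 + r + 2*I*√59 (q(r, S) = r + (7 + 2*I*√59) = 7 + r + 2*I*√59)
c = -531185751604802/67035 (c = -16298*(201229/67035 + 486192) = -16298*32592081949/67035 = -531185751604802/67035 ≈ -7.9240e+9)
c/q(318, 886) = -531185751604802/(67035*(7 + 318 + 2*I*√59)) = -531185751604802/(67035*(325 + 2*I*√59))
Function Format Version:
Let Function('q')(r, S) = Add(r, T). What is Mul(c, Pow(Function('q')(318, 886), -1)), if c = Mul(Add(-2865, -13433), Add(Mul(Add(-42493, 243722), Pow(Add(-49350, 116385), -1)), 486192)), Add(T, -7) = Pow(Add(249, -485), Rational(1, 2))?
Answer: Add(Rational(-4932439122044590, 202754061), Mul(Rational(151767357601372, 1013770305), I, Pow(59, Rational(1, 2)))) ≈ Add(-2.4327e+7, Mul(1.1499e+6, I))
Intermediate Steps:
T = Add(7, Mul(2, I, Pow(59, Rational(1, 2)))) (T = Add(7, Pow(Add(249, -485), Rational(1, 2))) = Add(7, Pow(-236, Rational(1, 2))) = Add(7, Mul(2, I, Pow(59, Rational(1, 2)))) ≈ Add(7.0000, Mul(15.362, I)))
Function('q')(r, S) = Add(7, r, Mul(2, I, Pow(59, Rational(1, 2)))) (Function('q')(r, S) = Add(r, Add(7, Mul(2, I, Pow(59, Rational(1, 2))))) = Add(7, r, Mul(2, I, Pow(59, Rational(1, 2)))))
c = Rational(-531185751604802, 67035) (c = Mul(-16298, Add(Mul(201229, Pow(67035, -1)), 486192)) = Mul(-16298, Add(Mul(201229, Rational(1, 67035)), 486192)) = Mul(-16298, Add(Rational(201229, 67035), 486192)) = Mul(-16298, Rational(32592081949, 67035)) = Rational(-531185751604802, 67035) ≈ -7.9240e+9)
Mul(c, Pow(Function('q')(318, 886), -1)) = Mul(Rational(-531185751604802, 67035), Pow(Add(7, 318, Mul(2, I, Pow(59, Rational(1, 2)))), -1)) = Mul(Rational(-531185751604802, 67035), Pow(Add(325, Mul(2, I, Pow(59, Rational(1, 2)))), -1))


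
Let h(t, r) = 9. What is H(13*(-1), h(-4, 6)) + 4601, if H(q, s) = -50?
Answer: 4551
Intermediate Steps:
H(13*(-1), h(-4, 6)) + 4601 = -50 + 4601 = 4551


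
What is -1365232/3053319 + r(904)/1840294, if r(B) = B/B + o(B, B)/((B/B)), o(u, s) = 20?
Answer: -2512364138509/5619004635786 ≈ -0.44712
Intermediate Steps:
r(B) = 21 (r(B) = B/B + 20/((B/B)) = 1 + 20/1 = 1 + 20*1 = 1 + 20 = 21)
-1365232/3053319 + r(904)/1840294 = -1365232/3053319 + 21/1840294 = -2512364138509/5619004635786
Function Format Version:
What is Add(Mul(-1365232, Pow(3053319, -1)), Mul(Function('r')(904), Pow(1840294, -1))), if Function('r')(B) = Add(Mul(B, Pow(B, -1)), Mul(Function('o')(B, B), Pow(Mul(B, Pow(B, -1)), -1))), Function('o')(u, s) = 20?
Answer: Rational(-2512364138509, 5619004635786) ≈ -0.44712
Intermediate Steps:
Function('r')(B) = 21 (Function('r')(B) = Add(Mul(B, Pow(B, -1)), Mul(20, Pow(Mul(B, Pow(B, -1)), -1))) = Add(1, Mul(20, Pow(1, -1))) = Add(1, Mul(20, 1)) = Add(1, 20) = 21)
Add(Mul(-1365232, Pow(3053319, -1)), Mul(Function('r')(904), Pow(1840294, -1))) = Add(Mul(-1365232, Pow(3053319, -1)), Mul(21, Pow(1840294, -1))) = Add(Mul(-1365232, Rational(1, 3053319)), Mul(21, Rational(1, 1840294))) = Add(Rational(-1365232, 3053319), Rational(21, 1840294)) = Rational(-2512364138509, 5619004635786)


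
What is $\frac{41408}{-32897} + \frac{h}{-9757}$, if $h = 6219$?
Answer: $- \frac{608604299}{320976029} \approx -1.8961$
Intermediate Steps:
$\frac{41408}{-32897} + \frac{h}{-9757} = \frac{41408}{-32897} + \frac{6219}{-9757} = 41408 \left(- \frac{1}{32897}\right) + 6219 \left(- \frac{1}{9757}\right) = - \frac{41408}{32897} - \frac{6219}{9757} = - \frac{608604299}{320976029}$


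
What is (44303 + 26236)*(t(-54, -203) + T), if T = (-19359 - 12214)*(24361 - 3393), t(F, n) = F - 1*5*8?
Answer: -46698423326562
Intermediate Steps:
t(F, n) = -40 + F (t(F, n) = F - 5*8 = F - 40 = -40 + F)
T = -662022664 (T = -31573*20968 = -662022664)
(44303 + 26236)*(t(-54, -203) + T) = (44303 + 26236)*((-40 - 54) - 662022664) = 70539*(-94 - 662022664) = 70539*(-662022758) = -46698423326562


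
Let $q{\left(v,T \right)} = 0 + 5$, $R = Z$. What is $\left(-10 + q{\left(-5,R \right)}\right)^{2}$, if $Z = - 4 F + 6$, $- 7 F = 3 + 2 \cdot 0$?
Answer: $25$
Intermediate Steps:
$F = - \frac{3}{7}$ ($F = - \frac{3 + 2 \cdot 0}{7} = - \frac{3 + 0}{7} = \left(- \frac{1}{7}\right) 3 = - \frac{3}{7} \approx -0.42857$)
$Z = \frac{54}{7}$ ($Z = \left(-4\right) \left(- \frac{3}{7}\right) + 6 = \frac{12}{7} + 6 = \frac{54}{7} \approx 7.7143$)
$R = \frac{54}{7} \approx 7.7143$
$q{\left(v,T \right)} = 5$
$\left(-10 + q{\left(-5,R \right)}\right)^{2} = \left(-10 + 5\right)^{2} = \left(-5\right)^{2} = 25$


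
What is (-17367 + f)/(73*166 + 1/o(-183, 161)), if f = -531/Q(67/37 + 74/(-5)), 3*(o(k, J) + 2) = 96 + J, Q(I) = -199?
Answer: -867331002/605282579 ≈ -1.4329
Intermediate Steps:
o(k, J) = 30 + J/3 (o(k, J) = -2 + (96 + J)/3 = -2 + (32 + J/3) = 30 + J/3)
f = 531/199 (f = -531/(-199) = -531*(-1/199) = 531/199 ≈ 2.6683)
(-17367 + f)/(73*166 + 1/o(-183, 161)) = (-17367 + 531/199)/(73*166 + 1/(30 + (⅓)*161)) = -3455502/(199*(12118 + 1/(30 + 161/3))) = -3455502/(199*(12118 + 1/(251/3))) = -3455502/(199*(12118 + 3/251)) = -3455502/(199*3041621/251) = -3455502/199*251/3041621 = -867331002/605282579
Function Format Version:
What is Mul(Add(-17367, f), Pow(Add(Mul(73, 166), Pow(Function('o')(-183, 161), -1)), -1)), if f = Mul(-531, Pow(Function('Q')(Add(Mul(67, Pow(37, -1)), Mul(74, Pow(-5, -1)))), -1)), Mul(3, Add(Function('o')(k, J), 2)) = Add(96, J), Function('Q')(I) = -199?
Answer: Rational(-867331002, 605282579) ≈ -1.4329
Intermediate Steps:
Function('o')(k, J) = Add(30, Mul(Rational(1, 3), J)) (Function('o')(k, J) = Add(-2, Mul(Rational(1, 3), Add(96, J))) = Add(-2, Add(32, Mul(Rational(1, 3), J))) = Add(30, Mul(Rational(1, 3), J)))
f = Rational(531, 199) (f = Mul(-531, Pow(-199, -1)) = Mul(-531, Rational(-1, 199)) = Rational(531, 199) ≈ 2.6683)
Mul(Add(-17367, f), Pow(Add(Mul(73, 166), Pow(Function('o')(-183, 161), -1)), -1)) = Mul(Add(-17367, Rational(531, 199)), Pow(Add(Mul(73, 166), Pow(Add(30, Mul(Rational(1, 3), 161)), -1)), -1)) = Mul(Rational(-3455502, 199), Pow(Add(12118, Pow(Add(30, Rational(161, 3)), -1)), -1)) = Mul(Rational(-3455502, 199), Pow(Add(12118, Pow(Rational(251, 3), -1)), -1)) = Mul(Rational(-3455502, 199), Pow(Add(12118, Rational(3, 251)), -1)) = Mul(Rational(-3455502, 199), Pow(Rational(3041621, 251), -1)) = Mul(Rational(-3455502, 199), Rational(251, 3041621)) = Rational(-867331002, 605282579)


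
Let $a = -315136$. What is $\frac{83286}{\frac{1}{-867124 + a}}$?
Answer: $-98465706360$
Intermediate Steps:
$\frac{83286}{\frac{1}{-867124 + a}} = \frac{83286}{\frac{1}{-867124 - 315136}} = \frac{83286}{\frac{1}{-1182260}} = \frac{83286}{- \frac{1}{1182260}} = 83286 \left(-1182260\right) = -98465706360$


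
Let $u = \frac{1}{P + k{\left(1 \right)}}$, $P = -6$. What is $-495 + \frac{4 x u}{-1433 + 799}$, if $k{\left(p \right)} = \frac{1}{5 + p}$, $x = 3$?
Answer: $- \frac{5491989}{11095} \approx -495.0$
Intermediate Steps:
$u = - \frac{6}{35}$ ($u = \frac{1}{-6 + \frac{1}{5 + 1}} = \frac{1}{-6 + \frac{1}{6}} = \frac{1}{- \frac{35}{6}} = - \frac{6}{35} \approx -0.17143$)
$-495 + \frac{4 x u}{-1433 + 799} = -495 + \frac{4 \cdot 3 \left(- \frac{6}{35}\right)}{-1433 + 799} = -495 + \frac{12 \left(- \frac{6}{35}\right)}{-634} = -495 - - \frac{36}{11095} = -495 + \frac{36}{11095} = - \frac{5491989}{11095}$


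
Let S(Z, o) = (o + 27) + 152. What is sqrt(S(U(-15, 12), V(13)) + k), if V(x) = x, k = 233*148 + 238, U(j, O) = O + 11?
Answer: 23*sqrt(66) ≈ 186.85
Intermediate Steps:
U(j, O) = 11 + O
k = 34722 (k = 34484 + 238 = 34722)
S(Z, o) = 179 + o (S(Z, o) = (27 + o) + 152 = 179 + o)
sqrt(S(U(-15, 12), V(13)) + k) = sqrt((179 + 13) + 34722) = sqrt(192 + 34722) = sqrt(34914) = 23*sqrt(66)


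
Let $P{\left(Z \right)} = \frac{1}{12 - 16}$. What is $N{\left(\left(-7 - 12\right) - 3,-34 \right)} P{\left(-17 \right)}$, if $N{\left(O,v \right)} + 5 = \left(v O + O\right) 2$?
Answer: $- \frac{1447}{4} \approx -361.75$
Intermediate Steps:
$P{\left(Z \right)} = - \frac{1}{4}$ ($P{\left(Z \right)} = \frac{1}{-4} = - \frac{1}{4}$)
$N{\left(O,v \right)} = -5 + 2 O + 2 O v$ ($N{\left(O,v \right)} = -5 + \left(v O + O\right) 2 = -5 + \left(O v + O\right) 2 = -5 + \left(O + O v\right) 2 = -5 + \left(2 O + 2 O v\right) = -5 + 2 O + 2 O v$)
$N{\left(\left(-7 - 12\right) - 3,-34 \right)} P{\left(-17 \right)} = \left(-5 + 2 \left(\left(-7 - 12\right) - 3\right) + 2 \left(\left(-7 - 12\right) - 3\right) \left(-34\right)\right) \left(- \frac{1}{4}\right) = \left(-5 + 2 \left(-19 - 3\right) + 2 \left(-19 - 3\right) \left(-34\right)\right) \left(- \frac{1}{4}\right) = \left(-5 + 2 \left(-22\right) + 2 \left(-22\right) \left(-34\right)\right) \left(- \frac{1}{4}\right) = \left(-5 - 44 + 1496\right) \left(- \frac{1}{4}\right) = 1447 \left(- \frac{1}{4}\right) = - \frac{1447}{4}$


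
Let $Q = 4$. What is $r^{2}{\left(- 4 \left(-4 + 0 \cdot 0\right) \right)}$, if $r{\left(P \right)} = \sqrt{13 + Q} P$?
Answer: $4352$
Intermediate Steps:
$r{\left(P \right)} = P \sqrt{17}$ ($r{\left(P \right)} = \sqrt{13 + 4} P = \sqrt{17} P = P \sqrt{17}$)
$r^{2}{\left(- 4 \left(-4 + 0 \cdot 0\right) \right)} = \left(- 4 \left(-4 + 0 \cdot 0\right) \sqrt{17}\right)^{2} = \left(- 4 \left(-4 + 0\right) \sqrt{17}\right)^{2} = \left(\left(-4\right) \left(-4\right) \sqrt{17}\right)^{2} = \left(16 \sqrt{17}\right)^{2} = 4352$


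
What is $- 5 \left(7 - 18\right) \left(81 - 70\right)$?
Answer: $605$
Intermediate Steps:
$- 5 \left(7 - 18\right) \left(81 - 70\right) = - 5 \left(7 - 18\right) 11 = \left(-5\right) \left(-11\right) 11 = 55 \cdot 11 = 605$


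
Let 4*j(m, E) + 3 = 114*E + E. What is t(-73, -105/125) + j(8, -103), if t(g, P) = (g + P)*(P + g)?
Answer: 1556466/625 ≈ 2490.3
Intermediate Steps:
j(m, E) = -¾ + 115*E/4 (j(m, E) = -¾ + (114*E + E)/4 = -¾ + (115*E)/4 = -¾ + 115*E/4)
t(g, P) = (P + g)² (t(g, P) = (P + g)*(P + g) = (P + g)²)
t(-73, -105/125) + j(8, -103) = (-105/125 - 73)² + (-¾ + (115/4)*(-103)) = (-105*1/125 - 73)² + (-¾ - 11845/4) = (-21/25 - 73)² - 2962 = (-1846/25)² - 2962 = 3407716/625 - 2962 = 1556466/625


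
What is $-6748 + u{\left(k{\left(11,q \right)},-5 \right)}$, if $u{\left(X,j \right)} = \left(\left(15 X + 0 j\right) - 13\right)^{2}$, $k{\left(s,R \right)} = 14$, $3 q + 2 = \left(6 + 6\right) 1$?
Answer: $32061$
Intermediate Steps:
$q = \frac{10}{3}$ ($q = - \frac{2}{3} + \frac{\left(6 + 6\right) 1}{3} = - \frac{2}{3} + \frac{12 \cdot 1}{3} = - \frac{2}{3} + \frac{1}{3} \cdot 12 = - \frac{2}{3} + 4 = \frac{10}{3} \approx 3.3333$)
$u{\left(X,j \right)} = \left(-13 + 15 X\right)^{2}$ ($u{\left(X,j \right)} = \left(\left(15 X + 0\right) - 13\right)^{2} = \left(15 X - 13\right)^{2} = \left(-13 + 15 X\right)^{2}$)
$-6748 + u{\left(k{\left(11,q \right)},-5 \right)} = -6748 + \left(-13 + 15 \cdot 14\right)^{2} = -6748 + \left(-13 + 210\right)^{2} = -6748 + 197^{2} = -6748 + 38809 = 32061$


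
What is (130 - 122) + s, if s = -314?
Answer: -306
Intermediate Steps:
(130 - 122) + s = (130 - 122) - 314 = 8 - 314 = -306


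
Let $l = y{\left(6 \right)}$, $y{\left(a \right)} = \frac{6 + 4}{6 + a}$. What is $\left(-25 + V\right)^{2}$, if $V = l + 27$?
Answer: $\frac{289}{36} \approx 8.0278$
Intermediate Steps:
$y{\left(a \right)} = \frac{10}{6 + a}$
$l = \frac{5}{6}$ ($l = \frac{10}{6 + 6} = \frac{10}{12} = 10 \cdot \frac{1}{12} = \frac{5}{6} \approx 0.83333$)
$V = \frac{167}{6}$ ($V = \frac{5}{6} + 27 = \frac{167}{6} \approx 27.833$)
$\left(-25 + V\right)^{2} = \left(-25 + \frac{167}{6}\right)^{2} = \left(\frac{17}{6}\right)^{2} = \frac{289}{36}$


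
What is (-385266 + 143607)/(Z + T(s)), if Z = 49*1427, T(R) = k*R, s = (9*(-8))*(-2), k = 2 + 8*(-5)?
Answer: -241659/64451 ≈ -3.7495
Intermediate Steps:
k = -38 (k = 2 - 40 = -38)
s = 144 (s = -72*(-2) = 144)
T(R) = -38*R
Z = 69923
(-385266 + 143607)/(Z + T(s)) = (-385266 + 143607)/(69923 - 38*144) = -241659/(69923 - 5472) = -241659/64451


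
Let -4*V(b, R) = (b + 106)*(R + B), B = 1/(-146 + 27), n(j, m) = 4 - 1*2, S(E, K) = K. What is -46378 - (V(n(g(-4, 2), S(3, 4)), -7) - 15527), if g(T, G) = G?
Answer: -3693787/119 ≈ -31040.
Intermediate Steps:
n(j, m) = 2 (n(j, m) = 4 - 2 = 2)
B = -1/119 (B = 1/(-119) = -1/119 ≈ -0.0084034)
V(b, R) = -(106 + b)*(-1/119 + R)/4 (V(b, R) = -(b + 106)*(R - 1/119)/4 = -(106 + b)*(-1/119 + R)/4)
-46378 - (V(n(g(-4, 2), S(3, 4)), -7) - 15527) = -46378 - ((53/238 - 53/2*(-7) + (1/476)*2 - ¼*(-7)*2) - 15527) = -46378 - ((53/238 + 371/2 + 1/238 + 7/2) - 15527) = -46378 - (22518/119 - 15527) = -46378 - 1*(-1825195/119) = -46378 + 1825195/119 = -3693787/119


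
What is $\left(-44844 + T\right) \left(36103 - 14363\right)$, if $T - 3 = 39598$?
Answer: $-113982820$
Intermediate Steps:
$T = 39601$ ($T = 3 + 39598 = 39601$)
$\left(-44844 + T\right) \left(36103 - 14363\right) = \left(-44844 + 39601\right) \left(36103 - 14363\right) = \left(-5243\right) 21740 = -113982820$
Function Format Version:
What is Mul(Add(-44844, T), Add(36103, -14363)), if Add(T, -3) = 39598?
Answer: -113982820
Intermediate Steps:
T = 39601 (T = Add(3, 39598) = 39601)
Mul(Add(-44844, T), Add(36103, -14363)) = Mul(Add(-44844, 39601), Add(36103, -14363)) = Mul(-5243, 21740) = -113982820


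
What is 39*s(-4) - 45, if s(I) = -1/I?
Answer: -141/4 ≈ -35.250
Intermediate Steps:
39*s(-4) - 45 = 39*(-1/(-4)) - 45 = 39*(-1*(-¼)) - 45 = 39*(¼) - 45 = 39/4 - 45 = -141/4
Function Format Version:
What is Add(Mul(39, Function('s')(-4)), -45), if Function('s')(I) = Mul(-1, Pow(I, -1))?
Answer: Rational(-141, 4) ≈ -35.250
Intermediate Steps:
Add(Mul(39, Function('s')(-4)), -45) = Add(Mul(39, Mul(-1, Pow(-4, -1))), -45) = Add(Mul(39, Mul(-1, Rational(-1, 4))), -45) = Add(Mul(39, Rational(1, 4)), -45) = Add(Rational(39, 4), -45) = Rational(-141, 4)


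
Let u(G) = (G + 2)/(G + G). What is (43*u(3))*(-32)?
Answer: -3440/3 ≈ -1146.7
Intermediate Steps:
u(G) = (2 + G)/(2*G) (u(G) = (2 + G)/((2*G)) = (2 + G)*(1/(2*G)) = (2 + G)/(2*G))
(43*u(3))*(-32) = (43*((½)*(2 + 3)/3))*(-32) = (43*((½)*(⅓)*5))*(-32) = (43*(⅚))*(-32) = (215/6)*(-32) = -3440/3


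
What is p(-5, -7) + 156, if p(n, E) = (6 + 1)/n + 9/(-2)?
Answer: 1501/10 ≈ 150.10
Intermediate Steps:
p(n, E) = -9/2 + 7/n (p(n, E) = 7/n + 9*(-1/2) = 7/n - 9/2 = -9/2 + 7/n)
p(-5, -7) + 156 = (-9/2 + 7/(-5)) + 156 = (-9/2 + 7*(-1/5)) + 156 = (-9/2 - 7/5) + 156 = -59/10 + 156 = 1501/10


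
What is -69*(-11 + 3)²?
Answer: -4416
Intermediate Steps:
-69*(-11 + 3)² = -69*(-8)² = -69*64 = -4416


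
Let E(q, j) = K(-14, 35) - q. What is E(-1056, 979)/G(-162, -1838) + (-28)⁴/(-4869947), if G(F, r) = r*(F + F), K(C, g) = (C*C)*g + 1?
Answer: -109159884491/966703959288 ≈ -0.11292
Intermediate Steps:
K(C, g) = 1 + g*C² (K(C, g) = C²*g + 1 = g*C² + 1 = 1 + g*C²)
E(q, j) = 6861 - q (E(q, j) = (1 + 35*(-14)²) - q = (1 + 35*196) - q = (1 + 6860) - q = 6861 - q)
G(F, r) = 2*F*r (G(F, r) = r*(2*F) = 2*F*r)
E(-1056, 979)/G(-162, -1838) + (-28)⁴/(-4869947) = (6861 - 1*(-1056))/((2*(-162)*(-1838))) + (-28)⁴/(-4869947) = (6861 + 1056)/595512 + 614656*(-1/4869947) = 7917*(1/595512) - 614656/4869947 = 2639/198504 - 614656/4869947 = -109159884491/966703959288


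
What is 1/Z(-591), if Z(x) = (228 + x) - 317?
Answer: -1/680 ≈ -0.0014706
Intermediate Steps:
Z(x) = -89 + x
1/Z(-591) = 1/(-89 - 591) = 1/(-680) = -1/680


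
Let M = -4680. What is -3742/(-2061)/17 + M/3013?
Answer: -152698514/105566481 ≈ -1.4465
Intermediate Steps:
-3742/(-2061)/17 + M/3013 = -3742/(-2061)/17 - 4680/3013 = -3742*(-1/2061)*(1/17) - 4680*1/3013 = (3742/2061)*(1/17) - 4680/3013 = 3742/35037 - 4680/3013 = -152698514/105566481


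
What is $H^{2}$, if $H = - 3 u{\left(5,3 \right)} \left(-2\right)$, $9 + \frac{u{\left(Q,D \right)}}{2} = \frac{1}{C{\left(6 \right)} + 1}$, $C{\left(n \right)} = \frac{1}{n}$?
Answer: $\frac{467856}{49} \approx 9548.1$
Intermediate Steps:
$u{\left(Q,D \right)} = - \frac{114}{7}$ ($u{\left(Q,D \right)} = -18 + \frac{2}{\frac{1}{6} + 1} = -18 + \frac{2}{\frac{7}{6}} = -18 + 2 \cdot \frac{6}{7} = -18 + \frac{12}{7} = - \frac{114}{7}$)
$H = - \frac{684}{7}$ ($H = \left(-3\right) \left(- \frac{114}{7}\right) \left(-2\right) = \frac{342}{7} \left(-2\right) = - \frac{684}{7} \approx -97.714$)
$H^{2} = \left(- \frac{684}{7}\right)^{2} = \frac{467856}{49}$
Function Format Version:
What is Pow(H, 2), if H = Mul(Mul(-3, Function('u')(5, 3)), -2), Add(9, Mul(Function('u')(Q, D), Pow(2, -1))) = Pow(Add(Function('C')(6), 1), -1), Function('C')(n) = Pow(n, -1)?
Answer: Rational(467856, 49) ≈ 9548.1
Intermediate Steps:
Function('u')(Q, D) = Rational(-114, 7) (Function('u')(Q, D) = Add(-18, Mul(2, Pow(Add(Pow(6, -1), 1), -1))) = Add(-18, Mul(2, Pow(Add(Rational(1, 6), 1), -1))) = Add(-18, Mul(2, Pow(Rational(7, 6), -1))) = Add(-18, Mul(2, Rational(6, 7))) = Add(-18, Rational(12, 7)) = Rational(-114, 7))
H = Rational(-684, 7) (H = Mul(Mul(-3, Rational(-114, 7)), -2) = Mul(Rational(342, 7), -2) = Rational(-684, 7) ≈ -97.714)
Pow(H, 2) = Pow(Rational(-684, 7), 2) = Rational(467856, 49)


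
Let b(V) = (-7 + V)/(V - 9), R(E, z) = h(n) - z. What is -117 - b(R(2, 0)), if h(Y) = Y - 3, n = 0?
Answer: -707/6 ≈ -117.83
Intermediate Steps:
h(Y) = -3 + Y
R(E, z) = -3 - z (R(E, z) = (-3 + 0) - z = -3 - z)
b(V) = (-7 + V)/(-9 + V)
-117 - b(R(2, 0)) = -117 - (-7 + (-3 - 1*0))/(-9 + (-3 - 1*0)) = -117 - (-7 + (-3 + 0))/(-9 + (-3 + 0)) = -117 - (-7 - 3)/(-9 - 3) = -117 - (-10)/(-12) = -117 - (-1)*(-10)/12 = -117 - 1*5/6 = -117 - 5/6 = -707/6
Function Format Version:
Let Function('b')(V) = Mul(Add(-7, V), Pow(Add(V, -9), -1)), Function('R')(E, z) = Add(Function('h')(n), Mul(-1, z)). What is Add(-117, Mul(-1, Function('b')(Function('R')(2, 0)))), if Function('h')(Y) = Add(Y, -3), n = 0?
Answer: Rational(-707, 6) ≈ -117.83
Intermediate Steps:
Function('h')(Y) = Add(-3, Y)
Function('R')(E, z) = Add(-3, Mul(-1, z)) (Function('R')(E, z) = Add(Add(-3, 0), Mul(-1, z)) = Add(-3, Mul(-1, z)))
Function('b')(V) = Mul(Pow(Add(-9, V), -1), Add(-7, V)) (Function('b')(V) = Mul(Add(-7, V), Pow(Add(-9, V), -1)) = Mul(Pow(Add(-9, V), -1), Add(-7, V)))
Add(-117, Mul(-1, Function('b')(Function('R')(2, 0)))) = Add(-117, Mul(-1, Mul(Pow(Add(-9, Add(-3, Mul(-1, 0))), -1), Add(-7, Add(-3, Mul(-1, 0)))))) = Add(-117, Mul(-1, Mul(Pow(Add(-9, Add(-3, 0)), -1), Add(-7, Add(-3, 0))))) = Add(-117, Mul(-1, Mul(Pow(Add(-9, -3), -1), Add(-7, -3)))) = Add(-117, Mul(-1, Mul(Pow(-12, -1), -10))) = Add(-117, Mul(-1, Mul(Rational(-1, 12), -10))) = Add(-117, Mul(-1, Rational(5, 6))) = Add(-117, Rational(-5, 6)) = Rational(-707, 6)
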